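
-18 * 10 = -180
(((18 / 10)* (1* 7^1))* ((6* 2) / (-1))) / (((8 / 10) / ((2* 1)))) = -378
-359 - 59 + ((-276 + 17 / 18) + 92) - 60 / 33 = -119369 / 198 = -602.87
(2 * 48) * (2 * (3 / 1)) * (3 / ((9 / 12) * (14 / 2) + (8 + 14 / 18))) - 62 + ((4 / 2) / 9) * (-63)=23828 / 505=47.18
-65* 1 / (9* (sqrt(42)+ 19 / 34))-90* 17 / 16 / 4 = -25419335 / 1067616-5780* sqrt(42) / 33363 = -24.93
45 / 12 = 15 / 4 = 3.75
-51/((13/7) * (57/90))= -10710/247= -43.36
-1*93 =-93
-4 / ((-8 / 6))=3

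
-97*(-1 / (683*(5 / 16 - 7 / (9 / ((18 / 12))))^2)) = 223488 / 1148123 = 0.19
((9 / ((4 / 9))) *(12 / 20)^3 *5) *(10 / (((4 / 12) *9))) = 72.90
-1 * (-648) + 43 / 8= 5227 / 8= 653.38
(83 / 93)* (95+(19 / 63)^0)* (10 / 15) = 5312 / 93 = 57.12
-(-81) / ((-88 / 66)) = -243 / 4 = -60.75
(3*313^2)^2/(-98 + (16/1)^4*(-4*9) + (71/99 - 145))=-8551751140251/233594290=-36609.42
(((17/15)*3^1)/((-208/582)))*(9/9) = -9.51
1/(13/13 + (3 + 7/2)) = 2/15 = 0.13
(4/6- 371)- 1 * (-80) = -871/3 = -290.33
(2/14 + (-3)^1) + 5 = 15/7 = 2.14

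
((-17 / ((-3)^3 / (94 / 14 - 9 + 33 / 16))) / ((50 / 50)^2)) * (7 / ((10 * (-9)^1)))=85 / 7776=0.01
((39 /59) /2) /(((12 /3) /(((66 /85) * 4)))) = 1287 /5015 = 0.26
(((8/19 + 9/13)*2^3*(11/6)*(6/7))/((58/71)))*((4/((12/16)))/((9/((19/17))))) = 13745600/1211301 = 11.35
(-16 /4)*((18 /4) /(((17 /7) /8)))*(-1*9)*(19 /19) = 533.65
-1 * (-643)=643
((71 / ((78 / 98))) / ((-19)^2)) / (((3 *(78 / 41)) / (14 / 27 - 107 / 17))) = -378135989 / 1512169074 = -0.25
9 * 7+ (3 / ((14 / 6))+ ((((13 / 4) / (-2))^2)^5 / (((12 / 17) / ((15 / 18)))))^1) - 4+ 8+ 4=121144364782123 / 541165879296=223.86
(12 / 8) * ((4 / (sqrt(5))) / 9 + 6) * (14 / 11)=28 * sqrt(5) / 165 + 126 / 11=11.83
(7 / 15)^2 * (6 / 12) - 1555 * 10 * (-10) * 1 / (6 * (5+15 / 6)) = 1555049 / 450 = 3455.66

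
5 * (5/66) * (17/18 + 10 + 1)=5375/1188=4.52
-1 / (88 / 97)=-97 / 88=-1.10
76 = 76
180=180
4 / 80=0.05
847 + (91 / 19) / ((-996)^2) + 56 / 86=687001836409 / 810477072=847.65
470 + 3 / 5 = 2353 / 5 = 470.60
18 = 18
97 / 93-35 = -3158 / 93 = -33.96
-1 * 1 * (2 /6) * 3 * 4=-4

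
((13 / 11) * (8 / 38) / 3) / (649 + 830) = 52 / 927333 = 0.00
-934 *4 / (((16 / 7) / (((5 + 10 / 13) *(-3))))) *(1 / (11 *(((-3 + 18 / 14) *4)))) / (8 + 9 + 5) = -1716225 / 100672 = -17.05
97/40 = 2.42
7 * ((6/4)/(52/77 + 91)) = 539/4706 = 0.11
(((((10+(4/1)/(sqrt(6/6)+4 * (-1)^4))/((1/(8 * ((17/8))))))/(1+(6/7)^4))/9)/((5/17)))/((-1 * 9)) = -1387778/277275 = -5.01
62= 62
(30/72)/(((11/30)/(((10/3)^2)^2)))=125000/891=140.29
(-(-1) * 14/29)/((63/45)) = 10/29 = 0.34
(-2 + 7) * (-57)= -285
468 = 468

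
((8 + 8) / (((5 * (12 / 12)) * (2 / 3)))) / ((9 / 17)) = 136 / 15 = 9.07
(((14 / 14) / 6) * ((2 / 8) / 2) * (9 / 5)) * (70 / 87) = 7 / 232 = 0.03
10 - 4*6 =-14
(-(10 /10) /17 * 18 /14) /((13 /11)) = -99 /1547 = -0.06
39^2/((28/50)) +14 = 38221/14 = 2730.07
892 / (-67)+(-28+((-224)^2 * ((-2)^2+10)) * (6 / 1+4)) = 470648112 / 67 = 7024598.69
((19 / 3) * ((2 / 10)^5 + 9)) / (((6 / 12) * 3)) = 1068788 / 28125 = 38.00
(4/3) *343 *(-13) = -5945.33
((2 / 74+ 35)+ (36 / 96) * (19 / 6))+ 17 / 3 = 74381 / 1776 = 41.88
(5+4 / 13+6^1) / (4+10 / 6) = 441 / 221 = 2.00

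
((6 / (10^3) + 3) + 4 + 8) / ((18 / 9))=7503 / 1000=7.50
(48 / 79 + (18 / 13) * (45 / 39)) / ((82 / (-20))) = -294420 / 547391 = -0.54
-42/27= -14/9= -1.56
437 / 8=54.62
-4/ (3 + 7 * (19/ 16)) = -64/ 181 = -0.35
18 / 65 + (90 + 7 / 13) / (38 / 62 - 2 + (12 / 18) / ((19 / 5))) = -10360257 / 139165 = -74.45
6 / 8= 3 / 4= 0.75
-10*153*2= -3060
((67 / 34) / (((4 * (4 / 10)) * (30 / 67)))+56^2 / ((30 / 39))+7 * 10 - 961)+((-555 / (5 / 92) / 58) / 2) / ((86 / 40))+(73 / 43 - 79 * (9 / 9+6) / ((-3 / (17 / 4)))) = 13339152537 / 3391840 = 3932.72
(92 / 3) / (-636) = -23 / 477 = -0.05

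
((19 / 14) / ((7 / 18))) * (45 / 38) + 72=76.13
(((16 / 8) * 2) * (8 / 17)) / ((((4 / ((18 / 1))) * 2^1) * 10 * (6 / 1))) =6 / 85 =0.07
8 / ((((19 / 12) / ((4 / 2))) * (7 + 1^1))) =24 / 19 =1.26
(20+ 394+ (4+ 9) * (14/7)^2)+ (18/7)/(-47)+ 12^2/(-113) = 17275072/37177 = 464.67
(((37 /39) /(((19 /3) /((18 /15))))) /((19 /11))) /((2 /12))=14652 /23465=0.62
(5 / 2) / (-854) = -5 / 1708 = -0.00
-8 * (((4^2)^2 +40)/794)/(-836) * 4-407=-33768827/82973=-406.99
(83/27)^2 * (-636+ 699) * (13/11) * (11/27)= 626899/2187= 286.65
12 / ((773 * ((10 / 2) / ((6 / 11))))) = 72 / 42515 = 0.00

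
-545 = -545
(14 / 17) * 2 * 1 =28 / 17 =1.65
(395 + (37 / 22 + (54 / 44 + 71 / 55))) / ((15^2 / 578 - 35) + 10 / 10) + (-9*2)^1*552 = -966287048 / 97135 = -9947.88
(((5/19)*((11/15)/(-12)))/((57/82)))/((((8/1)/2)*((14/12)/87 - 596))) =13079/1347706860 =0.00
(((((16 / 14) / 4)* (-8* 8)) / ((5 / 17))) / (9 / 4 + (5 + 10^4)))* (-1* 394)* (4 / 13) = 13717504 / 18213195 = 0.75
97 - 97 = 0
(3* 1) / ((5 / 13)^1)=39 / 5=7.80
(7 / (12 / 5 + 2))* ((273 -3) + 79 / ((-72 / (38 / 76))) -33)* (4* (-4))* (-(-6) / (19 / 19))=-1191715 / 33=-36112.58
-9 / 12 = -3 / 4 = -0.75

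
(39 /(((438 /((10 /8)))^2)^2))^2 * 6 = 66015625 /1643913851586051796107264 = 0.00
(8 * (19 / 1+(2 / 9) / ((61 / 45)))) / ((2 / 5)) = 383.28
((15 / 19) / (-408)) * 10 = -25 / 1292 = -0.02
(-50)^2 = 2500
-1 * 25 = -25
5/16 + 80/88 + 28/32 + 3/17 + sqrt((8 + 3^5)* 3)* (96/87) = 6801/2992 + 32* sqrt(753)/29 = 32.55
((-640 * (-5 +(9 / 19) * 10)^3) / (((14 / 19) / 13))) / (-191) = -520000 / 482657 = -1.08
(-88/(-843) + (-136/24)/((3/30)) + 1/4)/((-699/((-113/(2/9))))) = -21457005/523784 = -40.97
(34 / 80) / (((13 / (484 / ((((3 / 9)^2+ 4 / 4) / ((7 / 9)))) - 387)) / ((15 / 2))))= -12291 / 1040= -11.82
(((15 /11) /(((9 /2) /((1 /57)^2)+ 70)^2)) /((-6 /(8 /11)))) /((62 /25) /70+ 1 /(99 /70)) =-630000 /610752305595949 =-0.00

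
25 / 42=0.60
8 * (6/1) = 48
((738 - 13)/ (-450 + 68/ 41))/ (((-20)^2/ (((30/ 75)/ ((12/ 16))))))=-1189/ 551460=-0.00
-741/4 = -185.25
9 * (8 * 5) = 360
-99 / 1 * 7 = -693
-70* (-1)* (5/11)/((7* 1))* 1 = 50/11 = 4.55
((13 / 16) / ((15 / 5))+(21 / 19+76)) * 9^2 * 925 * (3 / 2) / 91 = 755318925 / 7904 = 95561.60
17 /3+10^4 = 30017 /3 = 10005.67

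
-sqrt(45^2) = -45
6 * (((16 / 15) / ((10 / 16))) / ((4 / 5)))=64 / 5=12.80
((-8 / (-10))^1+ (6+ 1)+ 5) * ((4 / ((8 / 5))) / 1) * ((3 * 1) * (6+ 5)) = 1056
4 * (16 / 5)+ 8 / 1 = 104 / 5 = 20.80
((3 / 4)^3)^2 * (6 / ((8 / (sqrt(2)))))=2187 * sqrt(2) / 16384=0.19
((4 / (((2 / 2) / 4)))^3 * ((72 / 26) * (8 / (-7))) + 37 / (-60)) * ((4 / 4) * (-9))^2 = -1911120669 / 1820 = -1050066.30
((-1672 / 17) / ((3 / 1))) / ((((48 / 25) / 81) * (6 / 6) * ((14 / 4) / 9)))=-423225 / 119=-3556.51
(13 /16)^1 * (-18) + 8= -53 /8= -6.62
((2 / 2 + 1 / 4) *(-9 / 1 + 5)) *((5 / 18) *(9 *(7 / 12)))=-175 / 24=-7.29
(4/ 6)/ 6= 1/ 9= 0.11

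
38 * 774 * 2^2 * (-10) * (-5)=5882400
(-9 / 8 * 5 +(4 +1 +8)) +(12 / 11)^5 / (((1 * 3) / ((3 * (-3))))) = 3530041 / 1288408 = 2.74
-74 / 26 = -37 / 13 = -2.85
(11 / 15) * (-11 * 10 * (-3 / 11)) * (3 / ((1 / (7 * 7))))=3234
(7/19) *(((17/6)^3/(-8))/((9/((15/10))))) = -34391/196992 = -0.17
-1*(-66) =66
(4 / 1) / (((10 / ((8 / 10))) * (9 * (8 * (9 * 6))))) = 1 / 12150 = 0.00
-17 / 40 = -0.42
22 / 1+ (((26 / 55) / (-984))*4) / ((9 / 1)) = 1339457 / 60885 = 22.00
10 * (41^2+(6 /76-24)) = 314845 /19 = 16570.79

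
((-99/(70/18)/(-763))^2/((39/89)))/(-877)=-23551803/8130703242025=-0.00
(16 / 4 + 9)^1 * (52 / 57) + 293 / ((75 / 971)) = 5422457 / 1425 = 3805.23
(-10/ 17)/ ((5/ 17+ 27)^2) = -0.00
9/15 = 3/5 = 0.60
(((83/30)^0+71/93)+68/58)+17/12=46955/10788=4.35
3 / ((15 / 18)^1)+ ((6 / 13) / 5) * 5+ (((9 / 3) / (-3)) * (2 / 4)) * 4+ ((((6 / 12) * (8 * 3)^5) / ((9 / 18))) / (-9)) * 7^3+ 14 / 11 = -216977077936 / 715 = -303464444.67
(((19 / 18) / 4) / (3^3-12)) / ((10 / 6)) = 19 / 1800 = 0.01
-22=-22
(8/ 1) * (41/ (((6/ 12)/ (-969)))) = -635664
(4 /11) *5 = 1.82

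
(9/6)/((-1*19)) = -3/38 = -0.08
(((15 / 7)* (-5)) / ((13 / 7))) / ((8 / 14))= -10.10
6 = 6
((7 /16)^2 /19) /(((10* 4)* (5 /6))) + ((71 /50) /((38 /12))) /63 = 3989 /537600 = 0.01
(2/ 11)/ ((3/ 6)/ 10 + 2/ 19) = 760/ 649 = 1.17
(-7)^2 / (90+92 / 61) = 2989 / 5582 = 0.54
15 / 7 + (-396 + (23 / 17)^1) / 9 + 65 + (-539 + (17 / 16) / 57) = -167899819 / 325584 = -515.69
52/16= 13/4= 3.25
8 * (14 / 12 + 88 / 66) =20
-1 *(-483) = 483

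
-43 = -43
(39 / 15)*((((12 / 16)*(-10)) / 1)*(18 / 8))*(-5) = 1755 / 8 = 219.38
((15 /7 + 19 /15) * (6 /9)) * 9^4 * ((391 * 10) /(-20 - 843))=-408175848 /6041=-67567.60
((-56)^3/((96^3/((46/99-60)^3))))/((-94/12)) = -8778787318189/1641745908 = -5347.23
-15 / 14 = -1.07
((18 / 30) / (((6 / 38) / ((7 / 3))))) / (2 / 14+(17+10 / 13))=12103 / 24450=0.50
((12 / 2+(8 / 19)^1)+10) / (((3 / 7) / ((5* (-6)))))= -21840 / 19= -1149.47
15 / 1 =15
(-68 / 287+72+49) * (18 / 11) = 623862 / 3157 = 197.61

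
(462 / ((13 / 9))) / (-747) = -0.43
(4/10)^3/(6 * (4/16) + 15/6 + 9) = 8/1625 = 0.00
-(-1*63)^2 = -3969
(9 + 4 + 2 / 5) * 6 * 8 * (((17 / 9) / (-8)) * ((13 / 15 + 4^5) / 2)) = -17509847 / 225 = -77821.54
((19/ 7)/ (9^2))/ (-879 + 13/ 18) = -38/ 995967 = -0.00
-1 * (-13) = 13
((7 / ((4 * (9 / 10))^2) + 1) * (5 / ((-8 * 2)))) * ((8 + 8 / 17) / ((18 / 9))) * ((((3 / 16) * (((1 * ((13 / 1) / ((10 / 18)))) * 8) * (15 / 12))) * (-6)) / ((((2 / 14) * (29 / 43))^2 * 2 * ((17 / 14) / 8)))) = 190429.23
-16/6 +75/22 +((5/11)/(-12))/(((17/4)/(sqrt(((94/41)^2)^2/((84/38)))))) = 0.71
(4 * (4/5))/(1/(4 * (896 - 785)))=7104/5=1420.80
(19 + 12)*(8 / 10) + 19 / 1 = 219 / 5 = 43.80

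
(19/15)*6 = 38/5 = 7.60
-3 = -3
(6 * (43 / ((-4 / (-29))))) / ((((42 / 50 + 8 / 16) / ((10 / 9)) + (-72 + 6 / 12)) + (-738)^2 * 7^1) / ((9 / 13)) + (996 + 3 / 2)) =8417250 / 24785333839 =0.00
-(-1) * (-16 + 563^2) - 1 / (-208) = 316953.00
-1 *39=-39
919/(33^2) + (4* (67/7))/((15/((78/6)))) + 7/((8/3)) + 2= 11785111/304920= 38.65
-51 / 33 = -17 / 11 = -1.55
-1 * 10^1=-10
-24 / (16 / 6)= -9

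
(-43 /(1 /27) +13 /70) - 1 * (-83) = -75447 /70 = -1077.81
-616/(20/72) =-11088/5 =-2217.60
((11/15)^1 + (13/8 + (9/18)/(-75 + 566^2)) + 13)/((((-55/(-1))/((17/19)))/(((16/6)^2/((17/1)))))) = 4722223544/45183642075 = 0.10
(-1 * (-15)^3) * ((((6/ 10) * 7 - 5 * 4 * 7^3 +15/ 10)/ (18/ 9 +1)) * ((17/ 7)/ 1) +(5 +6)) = -261657225/ 14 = -18689801.79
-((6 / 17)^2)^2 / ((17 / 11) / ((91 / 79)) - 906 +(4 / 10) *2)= 2162160 / 125944406177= 0.00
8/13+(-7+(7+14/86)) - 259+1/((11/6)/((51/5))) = -7767976/30745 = -252.66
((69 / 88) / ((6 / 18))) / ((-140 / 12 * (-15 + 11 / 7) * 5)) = 621 / 206800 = 0.00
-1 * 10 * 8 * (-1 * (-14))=-1120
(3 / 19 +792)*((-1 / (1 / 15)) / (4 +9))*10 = -2257650 / 247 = -9140.28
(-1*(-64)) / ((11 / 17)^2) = 18496 / 121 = 152.86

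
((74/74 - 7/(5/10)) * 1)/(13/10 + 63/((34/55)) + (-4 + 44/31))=-34255/265163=-0.13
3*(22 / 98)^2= 0.15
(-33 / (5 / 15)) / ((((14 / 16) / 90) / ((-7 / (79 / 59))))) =4205520 / 79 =53234.43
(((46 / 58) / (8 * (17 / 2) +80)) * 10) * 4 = 230 / 1073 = 0.21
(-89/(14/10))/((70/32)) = -1424/49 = -29.06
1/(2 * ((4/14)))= 7/4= 1.75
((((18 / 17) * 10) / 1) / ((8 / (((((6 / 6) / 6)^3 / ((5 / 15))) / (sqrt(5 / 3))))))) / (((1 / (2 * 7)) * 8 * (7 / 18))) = 9 * sqrt(15) / 544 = 0.06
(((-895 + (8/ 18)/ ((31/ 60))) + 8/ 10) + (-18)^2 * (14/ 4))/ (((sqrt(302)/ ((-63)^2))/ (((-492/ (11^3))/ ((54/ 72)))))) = -27089.92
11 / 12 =0.92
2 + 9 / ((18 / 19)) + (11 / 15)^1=367 / 30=12.23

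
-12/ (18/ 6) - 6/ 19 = -82/ 19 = -4.32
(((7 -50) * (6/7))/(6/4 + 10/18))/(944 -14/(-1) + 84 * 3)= -2322/156695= -0.01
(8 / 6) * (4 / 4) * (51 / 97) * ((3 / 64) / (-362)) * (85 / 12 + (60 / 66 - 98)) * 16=201977 / 1545016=0.13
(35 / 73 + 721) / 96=4389 / 584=7.52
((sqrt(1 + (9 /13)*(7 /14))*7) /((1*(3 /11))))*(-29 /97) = -2233*sqrt(910) /7566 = -8.90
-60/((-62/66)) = 1980/31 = 63.87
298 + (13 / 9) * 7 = 2773 / 9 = 308.11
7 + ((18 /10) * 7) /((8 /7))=721 /40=18.02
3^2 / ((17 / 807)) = 7263 / 17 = 427.24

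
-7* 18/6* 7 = -147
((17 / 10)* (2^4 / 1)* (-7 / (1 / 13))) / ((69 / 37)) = -457912 / 345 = -1327.28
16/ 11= 1.45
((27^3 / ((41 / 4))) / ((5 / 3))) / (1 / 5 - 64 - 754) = -78732 / 55883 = -1.41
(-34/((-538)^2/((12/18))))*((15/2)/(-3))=85/434166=0.00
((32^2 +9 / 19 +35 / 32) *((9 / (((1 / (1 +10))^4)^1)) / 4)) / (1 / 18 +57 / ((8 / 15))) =739475109945 / 2340496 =315948.03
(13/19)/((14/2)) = 13/133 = 0.10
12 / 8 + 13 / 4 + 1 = 23 / 4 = 5.75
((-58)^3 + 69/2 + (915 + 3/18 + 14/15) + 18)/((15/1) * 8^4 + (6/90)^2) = -43682265/13824001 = -3.16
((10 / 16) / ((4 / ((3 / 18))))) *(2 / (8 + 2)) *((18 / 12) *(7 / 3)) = 0.02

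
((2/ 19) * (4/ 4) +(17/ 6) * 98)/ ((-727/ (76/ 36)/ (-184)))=2913272/ 19629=148.42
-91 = -91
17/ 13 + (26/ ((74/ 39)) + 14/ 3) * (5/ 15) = 32168/ 4329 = 7.43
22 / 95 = 0.23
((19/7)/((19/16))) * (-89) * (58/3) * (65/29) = -185120/21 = -8815.24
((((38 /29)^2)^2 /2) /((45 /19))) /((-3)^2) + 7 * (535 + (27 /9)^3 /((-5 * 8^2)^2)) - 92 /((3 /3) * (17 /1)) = 372956275048852013 /99730015948800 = 3739.66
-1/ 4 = -0.25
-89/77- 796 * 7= -429133/77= -5573.16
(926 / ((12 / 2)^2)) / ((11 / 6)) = 463 / 33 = 14.03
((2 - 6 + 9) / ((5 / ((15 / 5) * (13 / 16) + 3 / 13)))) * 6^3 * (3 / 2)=44955 / 52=864.52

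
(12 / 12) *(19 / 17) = 1.12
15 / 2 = 7.50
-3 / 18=-1 / 6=-0.17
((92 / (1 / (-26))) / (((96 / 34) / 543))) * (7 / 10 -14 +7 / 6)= 5581472.87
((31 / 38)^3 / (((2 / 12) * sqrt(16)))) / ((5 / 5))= 89373 / 109744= 0.81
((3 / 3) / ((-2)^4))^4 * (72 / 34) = 9 / 278528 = 0.00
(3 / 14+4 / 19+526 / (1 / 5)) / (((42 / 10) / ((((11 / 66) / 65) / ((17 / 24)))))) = 466462 / 205751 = 2.27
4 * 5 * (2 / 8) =5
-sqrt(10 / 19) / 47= -sqrt(190) / 893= -0.02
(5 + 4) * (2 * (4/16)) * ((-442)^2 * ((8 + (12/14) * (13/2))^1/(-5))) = -16703622/7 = -2386231.71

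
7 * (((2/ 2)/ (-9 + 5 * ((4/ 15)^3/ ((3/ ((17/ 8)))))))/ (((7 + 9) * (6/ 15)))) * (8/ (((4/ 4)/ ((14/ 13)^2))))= -3472875/ 3057041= -1.14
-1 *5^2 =-25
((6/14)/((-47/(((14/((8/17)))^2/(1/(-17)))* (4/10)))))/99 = 34391/62040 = 0.55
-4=-4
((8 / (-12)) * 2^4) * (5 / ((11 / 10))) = -1600 / 33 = -48.48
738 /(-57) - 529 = -10297 /19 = -541.95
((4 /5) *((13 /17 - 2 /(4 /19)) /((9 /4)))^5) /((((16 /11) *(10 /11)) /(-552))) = 10455724677024 /35496425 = 294557.12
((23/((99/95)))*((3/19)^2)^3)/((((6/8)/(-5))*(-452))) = 15525/3077791057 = 0.00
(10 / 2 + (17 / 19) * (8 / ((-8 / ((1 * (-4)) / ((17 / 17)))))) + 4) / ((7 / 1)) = 239 / 133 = 1.80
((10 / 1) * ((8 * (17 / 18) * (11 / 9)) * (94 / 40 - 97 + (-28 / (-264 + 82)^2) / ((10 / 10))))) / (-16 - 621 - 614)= 837550186 / 119874573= 6.99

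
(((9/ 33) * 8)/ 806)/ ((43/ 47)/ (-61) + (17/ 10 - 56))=-344040/ 6903116363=-0.00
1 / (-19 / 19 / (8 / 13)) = -8 / 13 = -0.62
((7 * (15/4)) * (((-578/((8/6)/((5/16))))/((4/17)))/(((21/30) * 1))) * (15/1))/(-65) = 16581375/3328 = 4982.38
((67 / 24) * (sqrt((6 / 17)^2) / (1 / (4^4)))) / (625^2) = 4288 / 6640625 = 0.00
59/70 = 0.84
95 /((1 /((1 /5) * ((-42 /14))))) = -57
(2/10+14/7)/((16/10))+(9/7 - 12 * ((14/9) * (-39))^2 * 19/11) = -140970827/1848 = -76282.92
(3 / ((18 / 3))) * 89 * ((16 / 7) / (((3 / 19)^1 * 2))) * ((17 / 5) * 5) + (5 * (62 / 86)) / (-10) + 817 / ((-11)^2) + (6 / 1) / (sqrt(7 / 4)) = 12 * sqrt(7) / 7 + 1197961859 / 218526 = 5486.55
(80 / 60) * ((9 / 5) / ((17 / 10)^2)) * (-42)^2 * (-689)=-291695040 / 289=-1009325.40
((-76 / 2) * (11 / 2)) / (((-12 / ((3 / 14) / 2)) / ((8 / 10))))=1.49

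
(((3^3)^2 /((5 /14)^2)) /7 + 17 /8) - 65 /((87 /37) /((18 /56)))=32874613 /40600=809.72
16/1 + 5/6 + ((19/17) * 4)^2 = 63845/1734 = 36.82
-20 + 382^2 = 145904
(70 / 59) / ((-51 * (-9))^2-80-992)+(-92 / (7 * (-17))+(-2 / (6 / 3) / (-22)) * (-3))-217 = -7005111845449 / 32376625358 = -216.36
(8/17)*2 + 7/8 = 1.82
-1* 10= -10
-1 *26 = -26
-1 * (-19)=19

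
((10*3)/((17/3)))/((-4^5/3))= -135/8704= -0.02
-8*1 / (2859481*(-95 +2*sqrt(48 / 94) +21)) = 8*sqrt(282) / 183918958439 +6956 / 183918958439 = 0.00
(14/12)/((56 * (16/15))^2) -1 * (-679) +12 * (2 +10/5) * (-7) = 78676043/229376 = 343.00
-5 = -5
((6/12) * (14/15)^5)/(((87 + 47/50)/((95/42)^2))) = 990584/48081195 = 0.02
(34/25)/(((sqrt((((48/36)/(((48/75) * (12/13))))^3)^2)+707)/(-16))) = -1624375296/53635470325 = -0.03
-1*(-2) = 2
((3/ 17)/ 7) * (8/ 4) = 6/ 119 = 0.05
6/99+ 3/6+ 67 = 4459/66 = 67.56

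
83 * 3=249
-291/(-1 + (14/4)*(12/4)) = -30.63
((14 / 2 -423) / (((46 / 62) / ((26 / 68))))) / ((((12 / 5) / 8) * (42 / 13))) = -5448560 / 24633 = -221.19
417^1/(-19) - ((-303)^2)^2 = -160148957556/19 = -8428892502.95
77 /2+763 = 1603 /2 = 801.50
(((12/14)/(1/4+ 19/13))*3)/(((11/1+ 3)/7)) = 468/623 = 0.75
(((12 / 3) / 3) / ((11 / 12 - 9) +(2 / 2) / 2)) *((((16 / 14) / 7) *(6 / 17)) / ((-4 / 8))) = 1536 / 75803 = 0.02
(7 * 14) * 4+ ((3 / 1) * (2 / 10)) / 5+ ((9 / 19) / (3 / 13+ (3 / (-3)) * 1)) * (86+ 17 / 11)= 3534299 / 10450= 338.21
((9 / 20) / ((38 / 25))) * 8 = 45 / 19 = 2.37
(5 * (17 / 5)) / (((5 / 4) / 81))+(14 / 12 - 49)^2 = 610133 / 180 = 3389.63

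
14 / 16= 7 / 8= 0.88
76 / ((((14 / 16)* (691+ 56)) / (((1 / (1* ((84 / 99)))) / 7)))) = 1672 / 85407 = 0.02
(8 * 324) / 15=864 / 5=172.80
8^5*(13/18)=212992/9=23665.78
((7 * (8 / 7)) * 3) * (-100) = -2400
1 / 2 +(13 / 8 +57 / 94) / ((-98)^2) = 0.50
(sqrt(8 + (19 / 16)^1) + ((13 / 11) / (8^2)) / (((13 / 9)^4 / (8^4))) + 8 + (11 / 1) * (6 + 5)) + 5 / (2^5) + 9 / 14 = 7 * sqrt(3) / 4 + 796714021 / 5413408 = 150.21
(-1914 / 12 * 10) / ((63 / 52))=-82940 / 63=-1316.51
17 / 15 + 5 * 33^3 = 2695292 / 15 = 179686.13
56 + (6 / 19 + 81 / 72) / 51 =144777 / 2584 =56.03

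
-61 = -61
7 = 7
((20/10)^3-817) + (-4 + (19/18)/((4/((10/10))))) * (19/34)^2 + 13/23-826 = -3131090851/1914336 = -1635.60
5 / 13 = 0.38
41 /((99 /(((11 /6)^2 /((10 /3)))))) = 451 /1080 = 0.42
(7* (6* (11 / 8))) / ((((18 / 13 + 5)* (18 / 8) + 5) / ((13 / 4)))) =39039 / 4028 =9.69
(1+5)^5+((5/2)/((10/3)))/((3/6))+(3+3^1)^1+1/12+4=93451/12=7787.58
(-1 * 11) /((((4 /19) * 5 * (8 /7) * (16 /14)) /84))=-215061 /320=-672.07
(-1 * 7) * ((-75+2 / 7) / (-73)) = -523 / 73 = -7.16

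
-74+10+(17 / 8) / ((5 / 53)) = -1659 / 40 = -41.48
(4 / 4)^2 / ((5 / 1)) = 1 / 5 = 0.20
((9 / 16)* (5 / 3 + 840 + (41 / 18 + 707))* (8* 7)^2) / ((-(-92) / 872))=596418788 / 23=25931251.65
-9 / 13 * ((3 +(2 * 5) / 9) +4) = -73 / 13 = -5.62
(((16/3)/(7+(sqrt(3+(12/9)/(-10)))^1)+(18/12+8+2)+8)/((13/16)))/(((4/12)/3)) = 222.80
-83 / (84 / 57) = -1577 / 28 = -56.32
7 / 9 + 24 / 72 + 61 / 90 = 161 / 90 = 1.79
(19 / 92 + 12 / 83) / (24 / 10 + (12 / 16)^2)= 53620 / 452433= 0.12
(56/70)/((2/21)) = 42/5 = 8.40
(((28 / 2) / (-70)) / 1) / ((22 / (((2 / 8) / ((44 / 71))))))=-71 / 19360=-0.00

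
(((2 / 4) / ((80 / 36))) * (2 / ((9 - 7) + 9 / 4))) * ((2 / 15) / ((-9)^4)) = 2 / 929475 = 0.00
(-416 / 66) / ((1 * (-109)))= 208 / 3597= 0.06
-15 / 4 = -3.75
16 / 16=1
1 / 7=0.14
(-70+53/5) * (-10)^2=-5940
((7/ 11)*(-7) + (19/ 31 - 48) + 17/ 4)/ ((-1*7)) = 64915/ 9548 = 6.80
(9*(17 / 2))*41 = 6273 / 2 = 3136.50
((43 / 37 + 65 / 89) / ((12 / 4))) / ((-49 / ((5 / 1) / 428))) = -7790 / 51795597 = -0.00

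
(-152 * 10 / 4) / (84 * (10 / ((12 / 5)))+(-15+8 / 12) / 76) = -86640 / 79757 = -1.09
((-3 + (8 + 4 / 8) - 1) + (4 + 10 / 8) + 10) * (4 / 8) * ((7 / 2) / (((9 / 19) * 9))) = 8.11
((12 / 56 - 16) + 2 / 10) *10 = -1091 / 7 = -155.86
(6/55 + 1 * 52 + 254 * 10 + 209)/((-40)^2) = 154061/88000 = 1.75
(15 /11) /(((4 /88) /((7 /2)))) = 105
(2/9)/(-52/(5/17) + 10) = -5/3753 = -0.00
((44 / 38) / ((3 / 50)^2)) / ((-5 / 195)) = -715000 / 57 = -12543.86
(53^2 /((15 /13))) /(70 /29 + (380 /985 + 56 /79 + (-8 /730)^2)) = 693.86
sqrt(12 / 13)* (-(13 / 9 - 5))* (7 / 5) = 448* sqrt(39) / 585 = 4.78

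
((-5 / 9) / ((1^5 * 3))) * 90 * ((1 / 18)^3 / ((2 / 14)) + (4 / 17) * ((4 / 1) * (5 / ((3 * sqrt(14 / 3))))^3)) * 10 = -250000 * sqrt(42) / 22491-875 / 4374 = -72.24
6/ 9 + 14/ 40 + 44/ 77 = 667/ 420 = 1.59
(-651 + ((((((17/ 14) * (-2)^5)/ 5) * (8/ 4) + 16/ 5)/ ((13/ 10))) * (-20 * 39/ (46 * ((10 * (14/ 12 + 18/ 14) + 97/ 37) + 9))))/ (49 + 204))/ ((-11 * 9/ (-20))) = -141850465660/ 1078615659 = -131.51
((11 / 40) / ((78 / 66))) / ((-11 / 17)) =-187 / 520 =-0.36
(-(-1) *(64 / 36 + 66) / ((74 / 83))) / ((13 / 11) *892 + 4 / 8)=556930 / 7726599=0.07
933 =933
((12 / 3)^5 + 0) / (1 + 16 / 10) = 5120 / 13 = 393.85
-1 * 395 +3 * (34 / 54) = -3538 / 9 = -393.11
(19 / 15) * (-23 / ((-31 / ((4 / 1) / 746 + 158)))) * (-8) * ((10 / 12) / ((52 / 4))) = -103020128 / 1352871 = -76.15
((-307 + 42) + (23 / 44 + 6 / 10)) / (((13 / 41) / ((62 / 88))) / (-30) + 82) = -221356089 / 68773936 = -3.22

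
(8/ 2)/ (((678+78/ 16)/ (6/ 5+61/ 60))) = 1064/ 81945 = 0.01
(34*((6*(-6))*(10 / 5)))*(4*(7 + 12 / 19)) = -1419840 / 19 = -74728.42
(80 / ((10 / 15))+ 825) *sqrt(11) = 945 *sqrt(11) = 3134.21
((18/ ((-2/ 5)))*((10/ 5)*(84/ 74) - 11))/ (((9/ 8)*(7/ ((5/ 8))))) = 8075/ 259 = 31.18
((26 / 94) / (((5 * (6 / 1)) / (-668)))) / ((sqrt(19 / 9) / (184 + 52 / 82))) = -6573788 * sqrt(19) / 36613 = -782.63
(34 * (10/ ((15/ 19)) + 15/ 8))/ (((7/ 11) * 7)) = 65263/ 588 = 110.99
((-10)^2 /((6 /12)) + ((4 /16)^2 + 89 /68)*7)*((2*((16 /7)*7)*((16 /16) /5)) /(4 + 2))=57011 /255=223.57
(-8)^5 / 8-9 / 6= -8195 / 2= -4097.50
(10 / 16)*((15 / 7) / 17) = 75 / 952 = 0.08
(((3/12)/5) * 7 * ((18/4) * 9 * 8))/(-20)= -567/100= -5.67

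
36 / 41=0.88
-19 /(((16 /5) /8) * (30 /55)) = -87.08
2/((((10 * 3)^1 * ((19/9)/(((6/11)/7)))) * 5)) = 18/36575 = 0.00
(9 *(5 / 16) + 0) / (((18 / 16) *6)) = 5 / 12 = 0.42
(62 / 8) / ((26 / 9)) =279 / 104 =2.68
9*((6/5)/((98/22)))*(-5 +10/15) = -2574/245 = -10.51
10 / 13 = 0.77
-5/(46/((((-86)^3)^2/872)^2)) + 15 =-6393540927562008125215/273263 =-23397023847216813.57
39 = 39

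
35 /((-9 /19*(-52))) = 665 /468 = 1.42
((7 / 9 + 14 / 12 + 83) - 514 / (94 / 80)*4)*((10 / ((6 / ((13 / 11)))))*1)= -91549705 / 27918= -3279.24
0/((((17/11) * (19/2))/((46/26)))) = 0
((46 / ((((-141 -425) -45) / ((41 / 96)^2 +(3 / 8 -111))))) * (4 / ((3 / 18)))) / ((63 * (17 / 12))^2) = 23410297 / 934456068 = 0.03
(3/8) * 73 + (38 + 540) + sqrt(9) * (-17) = 4435/8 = 554.38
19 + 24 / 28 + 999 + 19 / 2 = 14397 / 14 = 1028.36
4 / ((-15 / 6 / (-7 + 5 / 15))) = 10.67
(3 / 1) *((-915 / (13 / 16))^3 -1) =-9413356038591 / 2197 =-4284640891.48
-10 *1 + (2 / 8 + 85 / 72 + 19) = 751 / 72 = 10.43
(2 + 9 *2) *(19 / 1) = 380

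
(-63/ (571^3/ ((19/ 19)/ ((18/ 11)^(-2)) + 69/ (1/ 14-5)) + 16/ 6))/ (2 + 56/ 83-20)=-10745595/ 48589649882527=-0.00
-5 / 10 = -1 / 2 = -0.50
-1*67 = -67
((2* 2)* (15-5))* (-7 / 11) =-280 / 11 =-25.45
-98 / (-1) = 98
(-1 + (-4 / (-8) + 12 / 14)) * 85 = 425 / 14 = 30.36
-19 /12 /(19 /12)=-1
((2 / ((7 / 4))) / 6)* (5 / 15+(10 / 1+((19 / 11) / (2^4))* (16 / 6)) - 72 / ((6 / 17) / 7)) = -187094 / 693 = -269.98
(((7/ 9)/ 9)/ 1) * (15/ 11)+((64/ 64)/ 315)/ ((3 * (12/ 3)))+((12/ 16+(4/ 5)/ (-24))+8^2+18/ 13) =1193141/ 18018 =66.22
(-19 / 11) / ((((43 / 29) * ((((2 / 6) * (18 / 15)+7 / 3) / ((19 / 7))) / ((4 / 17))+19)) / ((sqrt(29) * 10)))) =-6281400 * sqrt(29) / 12552947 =-2.69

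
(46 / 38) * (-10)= -230 / 19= -12.11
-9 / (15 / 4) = -12 / 5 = -2.40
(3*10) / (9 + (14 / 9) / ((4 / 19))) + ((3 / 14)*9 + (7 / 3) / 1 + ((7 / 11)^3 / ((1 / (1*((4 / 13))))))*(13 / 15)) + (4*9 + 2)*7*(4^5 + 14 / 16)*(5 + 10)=134872624000339 / 32982180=4089257.41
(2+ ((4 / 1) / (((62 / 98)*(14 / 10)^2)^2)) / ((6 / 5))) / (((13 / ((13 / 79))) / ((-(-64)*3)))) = 769024 / 75919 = 10.13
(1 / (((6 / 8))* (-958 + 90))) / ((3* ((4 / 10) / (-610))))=1525 / 1953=0.78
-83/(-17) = 83/17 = 4.88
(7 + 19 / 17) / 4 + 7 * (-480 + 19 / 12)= -682765 / 204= -3346.89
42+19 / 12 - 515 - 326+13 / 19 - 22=-186671 / 228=-818.73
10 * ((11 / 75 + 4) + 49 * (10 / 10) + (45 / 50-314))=-38993 / 15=-2599.53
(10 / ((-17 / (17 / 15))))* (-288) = 192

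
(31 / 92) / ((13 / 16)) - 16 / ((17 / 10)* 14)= -9164 / 35581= -0.26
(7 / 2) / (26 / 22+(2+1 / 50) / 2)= 3850 / 2411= 1.60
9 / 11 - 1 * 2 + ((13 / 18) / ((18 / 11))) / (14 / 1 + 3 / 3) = -61607 / 53460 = -1.15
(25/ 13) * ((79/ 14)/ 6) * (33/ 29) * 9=195525/ 10556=18.52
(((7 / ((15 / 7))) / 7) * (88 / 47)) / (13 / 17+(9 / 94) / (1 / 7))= 20944 / 34395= 0.61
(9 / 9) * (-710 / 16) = -355 / 8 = -44.38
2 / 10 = 1 / 5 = 0.20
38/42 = 19/21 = 0.90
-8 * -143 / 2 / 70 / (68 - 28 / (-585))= 16731 / 139328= 0.12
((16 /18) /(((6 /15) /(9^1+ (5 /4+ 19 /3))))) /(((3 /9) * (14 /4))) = 1990 /63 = 31.59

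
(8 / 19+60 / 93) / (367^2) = 628 / 79331821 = 0.00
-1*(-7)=7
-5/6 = -0.83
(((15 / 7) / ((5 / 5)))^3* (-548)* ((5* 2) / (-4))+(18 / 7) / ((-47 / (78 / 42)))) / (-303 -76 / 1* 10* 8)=-217314612 / 102900343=-2.11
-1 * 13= -13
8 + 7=15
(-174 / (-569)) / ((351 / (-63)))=-406 / 7397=-0.05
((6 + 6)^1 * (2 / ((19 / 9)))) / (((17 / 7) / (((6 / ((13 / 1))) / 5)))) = 9072 / 20995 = 0.43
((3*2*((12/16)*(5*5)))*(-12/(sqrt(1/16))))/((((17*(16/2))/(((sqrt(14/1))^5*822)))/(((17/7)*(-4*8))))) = 497145600*sqrt(14) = 1860148506.54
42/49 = 6/7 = 0.86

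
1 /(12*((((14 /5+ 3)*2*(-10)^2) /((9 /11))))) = 3 /51040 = 0.00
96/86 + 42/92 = 3111/1978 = 1.57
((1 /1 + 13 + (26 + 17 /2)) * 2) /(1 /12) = 1164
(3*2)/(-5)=-6/5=-1.20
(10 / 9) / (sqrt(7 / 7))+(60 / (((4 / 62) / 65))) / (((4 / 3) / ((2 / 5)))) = 18136.11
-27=-27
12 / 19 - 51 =-957 / 19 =-50.37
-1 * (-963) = 963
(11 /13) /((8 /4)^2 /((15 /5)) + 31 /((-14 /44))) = -231 /26234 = -0.01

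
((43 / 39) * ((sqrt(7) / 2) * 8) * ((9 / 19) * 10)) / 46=2580 * sqrt(7) / 5681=1.20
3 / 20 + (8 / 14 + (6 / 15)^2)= 617 / 700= 0.88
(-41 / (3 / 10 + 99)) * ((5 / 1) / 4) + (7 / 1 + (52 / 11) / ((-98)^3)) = 6.48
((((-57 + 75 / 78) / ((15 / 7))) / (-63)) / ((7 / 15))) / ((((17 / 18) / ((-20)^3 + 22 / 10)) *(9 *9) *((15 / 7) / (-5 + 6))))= -58263973 / 1342575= -43.40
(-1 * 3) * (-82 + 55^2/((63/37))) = -5083.76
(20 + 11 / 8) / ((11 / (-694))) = -59337 / 44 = -1348.57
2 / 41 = 0.05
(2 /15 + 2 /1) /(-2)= -16 /15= -1.07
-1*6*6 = -36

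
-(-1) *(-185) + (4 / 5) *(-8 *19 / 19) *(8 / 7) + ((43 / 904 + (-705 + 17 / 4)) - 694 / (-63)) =-251158561 / 284760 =-882.00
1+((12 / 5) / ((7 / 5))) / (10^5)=175003 / 175000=1.00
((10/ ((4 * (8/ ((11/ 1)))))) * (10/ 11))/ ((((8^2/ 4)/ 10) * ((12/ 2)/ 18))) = 375/ 64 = 5.86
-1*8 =-8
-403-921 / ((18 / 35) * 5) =-4567 / 6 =-761.17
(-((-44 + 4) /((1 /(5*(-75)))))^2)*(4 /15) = -60000000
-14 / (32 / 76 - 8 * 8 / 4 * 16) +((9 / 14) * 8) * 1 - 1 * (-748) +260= 17220307 / 16996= 1013.20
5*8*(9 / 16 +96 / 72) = 75.83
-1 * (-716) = 716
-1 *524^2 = -274576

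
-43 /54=-0.80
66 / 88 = 3 / 4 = 0.75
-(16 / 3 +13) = -55 / 3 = -18.33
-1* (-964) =964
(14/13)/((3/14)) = 196/39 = 5.03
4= 4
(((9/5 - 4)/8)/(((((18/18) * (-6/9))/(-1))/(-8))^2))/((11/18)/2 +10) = -7128/1855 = -3.84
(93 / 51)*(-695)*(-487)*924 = 9694991460 / 17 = 570293615.29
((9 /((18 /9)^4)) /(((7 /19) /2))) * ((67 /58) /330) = 3819 /357280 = 0.01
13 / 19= 0.68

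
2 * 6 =12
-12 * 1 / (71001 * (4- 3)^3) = -4 / 23667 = -0.00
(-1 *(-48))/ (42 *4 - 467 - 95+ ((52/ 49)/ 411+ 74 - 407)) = -966672/ 14641001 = -0.07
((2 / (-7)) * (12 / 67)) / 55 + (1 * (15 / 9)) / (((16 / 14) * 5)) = 179989 / 619080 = 0.29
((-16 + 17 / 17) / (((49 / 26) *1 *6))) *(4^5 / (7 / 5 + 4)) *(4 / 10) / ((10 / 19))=-252928 / 1323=-191.18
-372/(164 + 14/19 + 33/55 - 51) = -17670/5431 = -3.25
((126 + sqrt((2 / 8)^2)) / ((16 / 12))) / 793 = 1515 / 12688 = 0.12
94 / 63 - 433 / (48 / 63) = -571355 / 1008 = -566.82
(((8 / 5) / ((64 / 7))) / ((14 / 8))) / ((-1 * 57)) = -1 / 570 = -0.00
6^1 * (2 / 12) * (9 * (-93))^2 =700569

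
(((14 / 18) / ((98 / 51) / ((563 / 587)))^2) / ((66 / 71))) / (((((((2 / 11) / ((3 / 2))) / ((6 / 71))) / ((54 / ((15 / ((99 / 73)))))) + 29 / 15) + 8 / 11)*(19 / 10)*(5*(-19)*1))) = -86924448565515 / 222376691269765256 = -0.00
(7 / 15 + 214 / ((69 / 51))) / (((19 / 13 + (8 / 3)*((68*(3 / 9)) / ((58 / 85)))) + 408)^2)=210029282073 / 328398250258435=0.00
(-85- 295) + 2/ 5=-1898/ 5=-379.60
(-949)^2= 900601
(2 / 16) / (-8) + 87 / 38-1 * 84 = -81.73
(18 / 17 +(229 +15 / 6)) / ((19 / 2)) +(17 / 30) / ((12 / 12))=242701 / 9690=25.05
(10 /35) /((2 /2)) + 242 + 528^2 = 1953184 /7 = 279026.29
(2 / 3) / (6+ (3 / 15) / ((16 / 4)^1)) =40 / 363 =0.11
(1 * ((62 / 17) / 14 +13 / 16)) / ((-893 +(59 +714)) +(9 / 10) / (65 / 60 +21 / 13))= -1433505 / 159871264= -0.01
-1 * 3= -3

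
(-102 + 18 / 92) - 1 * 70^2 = -230083 / 46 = -5001.80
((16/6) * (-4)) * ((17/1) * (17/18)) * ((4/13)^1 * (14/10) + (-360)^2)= -38952705472/1755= -22195273.77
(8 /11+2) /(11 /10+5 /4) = 600 /517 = 1.16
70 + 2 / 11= 772 / 11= 70.18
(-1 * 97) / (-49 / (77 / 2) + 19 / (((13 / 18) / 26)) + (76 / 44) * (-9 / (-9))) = -1067 / 7529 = -0.14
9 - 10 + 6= 5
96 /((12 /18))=144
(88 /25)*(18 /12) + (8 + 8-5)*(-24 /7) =-5676 /175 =-32.43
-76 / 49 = -1.55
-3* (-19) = 57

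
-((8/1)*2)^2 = -256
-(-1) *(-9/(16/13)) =-117/16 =-7.31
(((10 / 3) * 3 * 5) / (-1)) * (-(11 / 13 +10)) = 7050 / 13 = 542.31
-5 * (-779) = 3895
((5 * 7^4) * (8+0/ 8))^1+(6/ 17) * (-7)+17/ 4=6530841/ 68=96041.78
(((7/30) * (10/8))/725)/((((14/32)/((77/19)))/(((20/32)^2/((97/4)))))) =77/1282728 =0.00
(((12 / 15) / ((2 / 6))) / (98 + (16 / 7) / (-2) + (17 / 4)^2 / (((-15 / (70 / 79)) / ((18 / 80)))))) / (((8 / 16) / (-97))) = -27464192 / 5699119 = -4.82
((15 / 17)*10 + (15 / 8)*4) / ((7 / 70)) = 2775 / 17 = 163.24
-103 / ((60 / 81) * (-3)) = 927 / 20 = 46.35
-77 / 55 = -7 / 5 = -1.40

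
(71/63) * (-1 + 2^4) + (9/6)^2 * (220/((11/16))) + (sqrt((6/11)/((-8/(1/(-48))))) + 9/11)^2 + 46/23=9 * sqrt(11)/484 + 120272743/162624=739.64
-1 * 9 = -9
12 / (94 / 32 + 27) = 192 / 479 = 0.40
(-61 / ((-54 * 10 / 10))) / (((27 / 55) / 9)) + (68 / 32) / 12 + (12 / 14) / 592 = 14022973 / 671328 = 20.89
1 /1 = 1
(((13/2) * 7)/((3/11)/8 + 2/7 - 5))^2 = 785568784/8311689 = 94.51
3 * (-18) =-54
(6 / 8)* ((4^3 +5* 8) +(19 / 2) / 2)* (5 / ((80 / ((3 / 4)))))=3915 / 1024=3.82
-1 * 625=-625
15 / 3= 5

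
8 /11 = 0.73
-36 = -36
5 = 5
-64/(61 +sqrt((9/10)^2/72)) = -3123200/2976791 +3840 * sqrt(2)/2976791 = -1.05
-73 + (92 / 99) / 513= -73.00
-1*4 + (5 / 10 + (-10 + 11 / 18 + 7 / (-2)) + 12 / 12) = -277 / 18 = -15.39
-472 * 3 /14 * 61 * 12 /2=-259128 /7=-37018.29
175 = 175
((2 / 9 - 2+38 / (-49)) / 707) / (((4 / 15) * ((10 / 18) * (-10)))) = 1689 / 692860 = 0.00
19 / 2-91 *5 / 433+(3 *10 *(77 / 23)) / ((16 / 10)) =2837157 / 39836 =71.22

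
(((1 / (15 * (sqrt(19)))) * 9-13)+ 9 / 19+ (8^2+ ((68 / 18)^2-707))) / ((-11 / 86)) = 84872626 / 16929-258 * sqrt(19) / 1045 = 5012.37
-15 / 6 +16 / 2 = 11 / 2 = 5.50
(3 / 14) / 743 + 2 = 20807 / 10402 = 2.00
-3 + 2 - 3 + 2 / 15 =-58 / 15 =-3.87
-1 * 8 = -8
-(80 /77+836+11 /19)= -1225435 /1463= -837.62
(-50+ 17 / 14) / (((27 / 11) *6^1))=-7513 / 2268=-3.31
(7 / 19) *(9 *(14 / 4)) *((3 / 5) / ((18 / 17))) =6.58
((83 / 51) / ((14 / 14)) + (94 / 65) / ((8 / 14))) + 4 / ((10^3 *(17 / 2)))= 689303 / 165750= 4.16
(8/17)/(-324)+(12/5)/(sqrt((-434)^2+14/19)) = -2/1377+2*sqrt(7555198)/994105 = 0.00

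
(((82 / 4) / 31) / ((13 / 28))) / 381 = 574 / 153543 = 0.00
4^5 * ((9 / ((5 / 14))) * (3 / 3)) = 129024 / 5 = 25804.80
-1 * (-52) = 52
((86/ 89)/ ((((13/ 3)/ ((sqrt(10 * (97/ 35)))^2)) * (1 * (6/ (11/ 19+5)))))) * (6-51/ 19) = 19.05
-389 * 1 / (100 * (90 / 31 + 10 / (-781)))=-9418079 / 6998000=-1.35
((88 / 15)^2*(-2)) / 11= -1408 / 225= -6.26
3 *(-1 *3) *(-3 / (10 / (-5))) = -27 / 2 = -13.50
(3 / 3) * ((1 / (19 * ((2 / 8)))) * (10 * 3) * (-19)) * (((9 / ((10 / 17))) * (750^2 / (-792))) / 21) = 4781250 / 77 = 62094.16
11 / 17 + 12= 215 / 17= 12.65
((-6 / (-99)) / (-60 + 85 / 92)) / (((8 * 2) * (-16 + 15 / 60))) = 46 / 11299365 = 0.00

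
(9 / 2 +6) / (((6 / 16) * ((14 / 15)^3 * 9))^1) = 375 / 98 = 3.83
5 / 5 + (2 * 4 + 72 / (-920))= 1026 / 115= 8.92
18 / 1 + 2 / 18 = 163 / 9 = 18.11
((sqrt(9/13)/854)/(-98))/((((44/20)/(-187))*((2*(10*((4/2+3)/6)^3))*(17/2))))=81*sqrt(13)/33999875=0.00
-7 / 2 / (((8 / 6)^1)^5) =-1701 / 2048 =-0.83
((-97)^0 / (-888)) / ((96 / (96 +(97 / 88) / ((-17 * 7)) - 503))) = 0.00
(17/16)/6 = 17/96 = 0.18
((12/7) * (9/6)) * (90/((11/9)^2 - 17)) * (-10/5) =32805/1099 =29.85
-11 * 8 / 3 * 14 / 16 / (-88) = 7 / 24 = 0.29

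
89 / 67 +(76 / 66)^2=193669 / 72963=2.65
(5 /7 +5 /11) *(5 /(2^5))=225 /1232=0.18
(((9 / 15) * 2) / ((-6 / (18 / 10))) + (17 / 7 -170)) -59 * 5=-81013 / 175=-462.93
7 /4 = 1.75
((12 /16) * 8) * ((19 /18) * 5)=95 /3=31.67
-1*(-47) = 47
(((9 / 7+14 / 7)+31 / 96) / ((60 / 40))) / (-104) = -2425 / 104832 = -0.02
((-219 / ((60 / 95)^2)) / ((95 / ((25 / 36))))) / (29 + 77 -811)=1387 / 243648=0.01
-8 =-8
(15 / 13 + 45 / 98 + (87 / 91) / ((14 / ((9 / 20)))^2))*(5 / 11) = 11515047 / 15695680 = 0.73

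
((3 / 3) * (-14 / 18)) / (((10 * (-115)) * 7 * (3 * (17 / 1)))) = 1 / 527850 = 0.00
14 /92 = 0.15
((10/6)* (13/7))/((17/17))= 65/21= 3.10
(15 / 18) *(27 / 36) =5 / 8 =0.62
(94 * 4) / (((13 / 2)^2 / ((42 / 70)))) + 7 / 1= 10427 / 845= 12.34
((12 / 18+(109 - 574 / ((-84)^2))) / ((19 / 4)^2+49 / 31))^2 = 11725981159684 / 569157080625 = 20.60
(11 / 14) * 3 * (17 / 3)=187 / 14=13.36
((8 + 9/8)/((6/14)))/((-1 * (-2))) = 511/48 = 10.65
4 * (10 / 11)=40 / 11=3.64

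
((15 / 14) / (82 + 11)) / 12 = 5 / 5208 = 0.00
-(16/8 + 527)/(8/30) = -1983.75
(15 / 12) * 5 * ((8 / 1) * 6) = 300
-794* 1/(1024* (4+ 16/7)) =-2779/22528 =-0.12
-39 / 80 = -0.49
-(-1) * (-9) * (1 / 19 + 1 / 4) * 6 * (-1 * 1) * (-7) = -4347 / 38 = -114.39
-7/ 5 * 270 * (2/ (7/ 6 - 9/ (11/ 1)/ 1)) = -49896/ 23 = -2169.39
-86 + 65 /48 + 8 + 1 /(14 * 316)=-2034481 /26544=-76.65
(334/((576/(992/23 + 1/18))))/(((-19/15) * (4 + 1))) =-3.95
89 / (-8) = -89 / 8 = -11.12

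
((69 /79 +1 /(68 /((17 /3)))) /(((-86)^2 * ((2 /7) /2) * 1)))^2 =40309801 /49159842142464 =0.00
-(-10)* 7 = 70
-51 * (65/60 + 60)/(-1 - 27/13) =161993/160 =1012.46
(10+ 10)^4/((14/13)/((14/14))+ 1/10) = 20800000/153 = 135947.71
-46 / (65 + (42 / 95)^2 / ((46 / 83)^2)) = -109807175 / 156681337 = -0.70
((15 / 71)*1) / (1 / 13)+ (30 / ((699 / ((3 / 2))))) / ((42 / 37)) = 649225 / 231602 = 2.80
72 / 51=24 / 17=1.41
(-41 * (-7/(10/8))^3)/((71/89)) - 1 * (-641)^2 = -3566466027/8875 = -401855.33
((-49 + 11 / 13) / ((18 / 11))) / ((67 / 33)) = -37873 / 2613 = -14.49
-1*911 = -911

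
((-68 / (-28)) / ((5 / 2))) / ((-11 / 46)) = -1564 / 385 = -4.06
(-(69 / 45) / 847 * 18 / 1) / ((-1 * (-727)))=-138 / 3078845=-0.00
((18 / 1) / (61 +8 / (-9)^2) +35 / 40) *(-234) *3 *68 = -276313869 / 4949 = -55832.26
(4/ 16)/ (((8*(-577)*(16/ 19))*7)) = -19/ 2067968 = -0.00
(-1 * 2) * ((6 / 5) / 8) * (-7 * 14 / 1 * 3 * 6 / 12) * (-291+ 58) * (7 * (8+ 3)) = -7911981 / 10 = -791198.10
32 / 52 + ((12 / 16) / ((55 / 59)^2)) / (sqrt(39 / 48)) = 8 / 13 + 10443 *sqrt(13) / 39325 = 1.57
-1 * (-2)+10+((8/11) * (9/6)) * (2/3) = 140/11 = 12.73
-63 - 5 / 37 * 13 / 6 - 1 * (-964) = 199957 / 222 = 900.71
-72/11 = -6.55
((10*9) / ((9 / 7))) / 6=35 / 3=11.67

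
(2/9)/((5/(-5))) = -2/9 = -0.22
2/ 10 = 1/ 5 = 0.20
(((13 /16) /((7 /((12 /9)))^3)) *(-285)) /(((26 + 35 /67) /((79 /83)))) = -26147420 /455304717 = -0.06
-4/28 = -1/7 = -0.14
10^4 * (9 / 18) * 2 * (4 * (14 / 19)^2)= 7840000 / 361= 21717.45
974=974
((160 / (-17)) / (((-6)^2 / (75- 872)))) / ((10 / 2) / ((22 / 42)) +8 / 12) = 350680 / 17187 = 20.40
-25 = -25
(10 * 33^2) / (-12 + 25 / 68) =-740520 / 791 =-936.18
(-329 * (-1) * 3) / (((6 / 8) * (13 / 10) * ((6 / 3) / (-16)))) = -8098.46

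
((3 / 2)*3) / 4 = 9 / 8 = 1.12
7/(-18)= -7/18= -0.39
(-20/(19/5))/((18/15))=-250/57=-4.39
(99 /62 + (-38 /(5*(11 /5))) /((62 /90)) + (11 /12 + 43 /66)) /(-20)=2523 /27280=0.09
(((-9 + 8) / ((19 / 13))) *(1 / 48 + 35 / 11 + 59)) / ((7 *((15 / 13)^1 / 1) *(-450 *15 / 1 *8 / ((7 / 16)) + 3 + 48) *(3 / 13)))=72156071 / 389882995920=0.00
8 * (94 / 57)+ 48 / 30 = 14.79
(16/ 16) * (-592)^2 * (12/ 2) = 2102784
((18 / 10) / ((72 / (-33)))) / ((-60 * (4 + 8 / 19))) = 209 / 67200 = 0.00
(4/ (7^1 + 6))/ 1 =4/ 13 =0.31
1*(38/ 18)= 19/ 9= 2.11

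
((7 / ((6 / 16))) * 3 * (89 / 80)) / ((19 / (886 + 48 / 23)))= 6362699 / 2185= 2911.99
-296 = -296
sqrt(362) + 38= 57.03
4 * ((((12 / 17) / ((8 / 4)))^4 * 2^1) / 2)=5184 / 83521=0.06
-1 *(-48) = 48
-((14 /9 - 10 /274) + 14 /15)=-15119 /6165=-2.45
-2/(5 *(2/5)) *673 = -673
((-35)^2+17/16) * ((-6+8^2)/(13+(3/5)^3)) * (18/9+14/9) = 23703875/1239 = 19131.46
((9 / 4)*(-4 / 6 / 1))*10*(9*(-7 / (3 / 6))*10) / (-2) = -9450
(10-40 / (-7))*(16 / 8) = 220 / 7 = 31.43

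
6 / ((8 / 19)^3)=20577 / 256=80.38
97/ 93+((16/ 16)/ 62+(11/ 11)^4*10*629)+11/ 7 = 8193005/ 1302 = 6292.63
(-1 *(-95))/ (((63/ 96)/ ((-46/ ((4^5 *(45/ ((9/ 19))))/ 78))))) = -299/ 56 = -5.34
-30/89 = -0.34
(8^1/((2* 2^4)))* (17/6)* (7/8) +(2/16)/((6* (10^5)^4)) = 0.62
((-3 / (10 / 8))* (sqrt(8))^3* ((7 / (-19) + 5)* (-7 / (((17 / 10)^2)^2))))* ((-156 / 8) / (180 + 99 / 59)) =-30238208000* sqrt(2) / 1889996709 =-22.63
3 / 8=0.38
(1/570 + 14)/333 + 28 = 5322661/189810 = 28.04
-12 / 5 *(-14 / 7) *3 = 72 / 5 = 14.40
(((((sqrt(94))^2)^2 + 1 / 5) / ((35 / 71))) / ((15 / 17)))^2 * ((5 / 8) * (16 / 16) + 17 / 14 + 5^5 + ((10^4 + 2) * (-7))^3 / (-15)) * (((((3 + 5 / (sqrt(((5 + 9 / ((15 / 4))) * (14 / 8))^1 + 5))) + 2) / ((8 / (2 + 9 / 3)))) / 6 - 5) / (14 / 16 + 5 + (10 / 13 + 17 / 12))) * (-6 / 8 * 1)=3394670446244061348832300740055551 / 862645000000 - 78945824331257240670518621861757 * sqrt(1795) / 30968955500000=3827185470256262824431.29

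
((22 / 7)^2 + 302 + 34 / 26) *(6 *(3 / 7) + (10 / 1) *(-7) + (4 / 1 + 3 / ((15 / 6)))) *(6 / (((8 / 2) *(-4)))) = 651763233 / 89180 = 7308.40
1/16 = 0.06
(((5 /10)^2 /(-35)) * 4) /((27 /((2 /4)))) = -1 /1890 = -0.00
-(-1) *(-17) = -17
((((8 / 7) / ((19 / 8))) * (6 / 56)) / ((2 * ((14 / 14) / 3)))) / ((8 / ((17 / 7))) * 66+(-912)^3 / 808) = -0.00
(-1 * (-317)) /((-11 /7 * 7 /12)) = -3804 /11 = -345.82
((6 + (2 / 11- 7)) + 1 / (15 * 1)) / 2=-62 / 165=-0.38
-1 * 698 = -698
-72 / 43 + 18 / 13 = -162 / 559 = -0.29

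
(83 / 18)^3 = 571787 / 5832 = 98.04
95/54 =1.76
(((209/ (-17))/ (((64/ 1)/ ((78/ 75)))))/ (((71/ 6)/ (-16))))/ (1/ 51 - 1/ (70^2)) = 368676/ 26483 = 13.92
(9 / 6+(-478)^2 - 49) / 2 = 456873 / 4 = 114218.25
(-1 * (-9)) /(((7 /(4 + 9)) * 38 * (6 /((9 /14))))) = 351 /7448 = 0.05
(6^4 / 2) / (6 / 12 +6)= 99.69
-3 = -3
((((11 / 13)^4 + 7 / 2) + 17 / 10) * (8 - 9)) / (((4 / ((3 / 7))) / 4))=-2447373 / 999635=-2.45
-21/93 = -7/31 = -0.23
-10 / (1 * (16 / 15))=-75 / 8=-9.38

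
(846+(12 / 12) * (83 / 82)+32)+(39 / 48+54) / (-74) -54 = 40013435 / 48544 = 824.27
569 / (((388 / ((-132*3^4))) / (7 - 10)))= 47039.29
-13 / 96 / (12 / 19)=-247 / 1152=-0.21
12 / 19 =0.63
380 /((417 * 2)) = 190 /417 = 0.46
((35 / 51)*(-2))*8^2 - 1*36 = -6316 / 51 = -123.84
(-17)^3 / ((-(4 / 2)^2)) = 1228.25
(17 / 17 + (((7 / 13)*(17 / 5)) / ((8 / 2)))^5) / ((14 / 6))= 3636003409797 / 8316963200000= 0.44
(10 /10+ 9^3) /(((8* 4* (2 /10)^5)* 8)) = 1140625 /128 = 8911.13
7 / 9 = 0.78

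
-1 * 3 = -3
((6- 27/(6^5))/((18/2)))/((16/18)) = 1727/2304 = 0.75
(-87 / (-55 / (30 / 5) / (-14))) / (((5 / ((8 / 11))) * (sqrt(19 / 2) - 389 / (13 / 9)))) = 9880416 * sqrt(38) / 74145142775 + 5321744064 / 74145142775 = 0.07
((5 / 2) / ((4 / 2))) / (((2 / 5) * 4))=0.78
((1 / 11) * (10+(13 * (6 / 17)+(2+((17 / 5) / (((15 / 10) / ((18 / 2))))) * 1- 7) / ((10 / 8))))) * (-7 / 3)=-26684 / 4675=-5.71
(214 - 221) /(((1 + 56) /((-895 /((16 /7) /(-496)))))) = -1359505 /57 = -23850.96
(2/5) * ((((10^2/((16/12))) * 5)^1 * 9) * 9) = 12150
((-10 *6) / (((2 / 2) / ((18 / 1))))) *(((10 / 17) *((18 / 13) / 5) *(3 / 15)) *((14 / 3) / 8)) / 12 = -378 / 221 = -1.71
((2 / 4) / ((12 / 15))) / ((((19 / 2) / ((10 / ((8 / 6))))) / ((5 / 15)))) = 25 / 152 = 0.16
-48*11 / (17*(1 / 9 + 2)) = -4752 / 323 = -14.71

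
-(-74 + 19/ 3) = 203/ 3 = 67.67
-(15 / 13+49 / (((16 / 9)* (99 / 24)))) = -2241 / 286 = -7.84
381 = 381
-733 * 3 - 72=-2271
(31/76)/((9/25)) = 775/684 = 1.13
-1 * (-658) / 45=658 / 45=14.62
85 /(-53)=-85 /53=-1.60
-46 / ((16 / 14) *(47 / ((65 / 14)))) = -1495 / 376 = -3.98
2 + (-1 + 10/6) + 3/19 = 161/57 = 2.82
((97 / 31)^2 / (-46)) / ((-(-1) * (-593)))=9409 / 26214158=0.00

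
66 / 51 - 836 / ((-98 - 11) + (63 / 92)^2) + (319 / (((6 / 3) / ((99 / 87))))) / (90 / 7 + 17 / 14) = 67359511813 / 3076414843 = 21.90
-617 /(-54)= 617 /54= 11.43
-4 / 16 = -1 / 4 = -0.25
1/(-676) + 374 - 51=218347/676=323.00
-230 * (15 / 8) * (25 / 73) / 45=-2875 / 876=-3.28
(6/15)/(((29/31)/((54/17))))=3348/2465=1.36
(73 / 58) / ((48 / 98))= 3577 / 1392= 2.57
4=4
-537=-537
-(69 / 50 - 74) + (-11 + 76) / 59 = 217479 / 2950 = 73.72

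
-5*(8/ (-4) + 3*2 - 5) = 5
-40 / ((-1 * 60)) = 2 / 3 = 0.67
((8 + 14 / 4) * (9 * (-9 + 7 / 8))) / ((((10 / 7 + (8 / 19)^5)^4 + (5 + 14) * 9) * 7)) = -19275574539427704172179851858785 / 28130446605157383556665299249968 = -0.69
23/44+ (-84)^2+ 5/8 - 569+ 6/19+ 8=10862087/1672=6496.46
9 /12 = 0.75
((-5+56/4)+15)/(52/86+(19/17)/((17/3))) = 298248/9965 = 29.93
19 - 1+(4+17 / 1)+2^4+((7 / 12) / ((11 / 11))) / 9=5947 / 108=55.06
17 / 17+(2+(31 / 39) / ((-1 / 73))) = -55.03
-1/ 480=-0.00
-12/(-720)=1/60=0.02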